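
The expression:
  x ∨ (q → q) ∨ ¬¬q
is always true.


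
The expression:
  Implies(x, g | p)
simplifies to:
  g | p | ~x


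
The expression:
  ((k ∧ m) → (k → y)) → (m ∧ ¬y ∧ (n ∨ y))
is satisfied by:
  {n: True, k: True, m: True, y: False}
  {n: True, m: True, y: False, k: False}
  {k: True, m: True, y: False, n: False}


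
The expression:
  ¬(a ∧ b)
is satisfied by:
  {a: False, b: False}
  {b: True, a: False}
  {a: True, b: False}


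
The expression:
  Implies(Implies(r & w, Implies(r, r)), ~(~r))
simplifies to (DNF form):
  r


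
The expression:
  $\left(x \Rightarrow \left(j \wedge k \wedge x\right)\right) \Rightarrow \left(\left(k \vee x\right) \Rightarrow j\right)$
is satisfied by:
  {x: True, j: True, k: False}
  {x: True, j: False, k: False}
  {j: True, x: False, k: False}
  {x: False, j: False, k: False}
  {x: True, k: True, j: True}
  {x: True, k: True, j: False}
  {k: True, j: True, x: False}


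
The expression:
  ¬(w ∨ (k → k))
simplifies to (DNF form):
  False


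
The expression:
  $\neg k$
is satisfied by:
  {k: False}


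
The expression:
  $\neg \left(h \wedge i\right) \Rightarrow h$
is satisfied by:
  {h: True}


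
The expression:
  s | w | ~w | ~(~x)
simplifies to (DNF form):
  True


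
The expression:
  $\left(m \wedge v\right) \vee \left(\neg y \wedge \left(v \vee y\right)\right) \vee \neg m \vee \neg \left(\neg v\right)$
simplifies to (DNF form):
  $v \vee \neg m$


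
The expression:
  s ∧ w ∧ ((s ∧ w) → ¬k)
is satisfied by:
  {w: True, s: True, k: False}


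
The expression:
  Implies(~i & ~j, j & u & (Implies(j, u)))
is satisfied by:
  {i: True, j: True}
  {i: True, j: False}
  {j: True, i: False}


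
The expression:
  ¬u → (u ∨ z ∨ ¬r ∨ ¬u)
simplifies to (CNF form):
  True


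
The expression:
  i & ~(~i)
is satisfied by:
  {i: True}


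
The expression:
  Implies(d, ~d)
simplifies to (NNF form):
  ~d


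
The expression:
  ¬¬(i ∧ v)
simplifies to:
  i ∧ v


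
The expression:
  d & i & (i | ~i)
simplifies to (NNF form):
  d & i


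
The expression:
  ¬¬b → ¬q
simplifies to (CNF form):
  ¬b ∨ ¬q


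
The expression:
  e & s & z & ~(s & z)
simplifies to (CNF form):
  False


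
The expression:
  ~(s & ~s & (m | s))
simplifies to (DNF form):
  True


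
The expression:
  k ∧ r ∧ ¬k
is never true.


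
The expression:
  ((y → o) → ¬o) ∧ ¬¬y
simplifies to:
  y ∧ ¬o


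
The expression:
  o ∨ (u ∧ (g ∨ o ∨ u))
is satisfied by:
  {o: True, u: True}
  {o: True, u: False}
  {u: True, o: False}


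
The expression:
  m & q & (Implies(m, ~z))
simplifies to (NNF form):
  m & q & ~z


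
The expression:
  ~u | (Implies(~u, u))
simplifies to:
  True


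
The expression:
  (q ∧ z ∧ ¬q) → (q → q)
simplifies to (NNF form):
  True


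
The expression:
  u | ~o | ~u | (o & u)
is always true.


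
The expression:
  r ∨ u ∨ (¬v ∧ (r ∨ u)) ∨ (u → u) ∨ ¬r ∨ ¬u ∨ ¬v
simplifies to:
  True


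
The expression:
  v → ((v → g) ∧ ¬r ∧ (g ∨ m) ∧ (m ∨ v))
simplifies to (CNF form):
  (g ∨ ¬v) ∧ (¬r ∨ ¬v)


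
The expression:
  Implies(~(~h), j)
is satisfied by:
  {j: True, h: False}
  {h: False, j: False}
  {h: True, j: True}


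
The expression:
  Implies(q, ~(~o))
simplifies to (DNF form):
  o | ~q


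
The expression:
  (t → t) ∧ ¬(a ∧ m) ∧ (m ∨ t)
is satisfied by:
  {t: True, a: False, m: False}
  {m: True, a: False, t: True}
  {m: True, a: False, t: False}
  {t: True, a: True, m: False}


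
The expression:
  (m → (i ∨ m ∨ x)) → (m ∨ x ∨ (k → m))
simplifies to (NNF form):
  m ∨ x ∨ ¬k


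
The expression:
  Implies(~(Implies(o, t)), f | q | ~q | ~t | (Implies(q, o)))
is always true.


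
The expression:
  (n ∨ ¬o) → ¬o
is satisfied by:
  {o: False, n: False}
  {n: True, o: False}
  {o: True, n: False}


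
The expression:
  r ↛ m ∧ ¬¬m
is never true.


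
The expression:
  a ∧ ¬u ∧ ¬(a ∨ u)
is never true.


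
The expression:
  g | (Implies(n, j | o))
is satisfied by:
  {o: True, g: True, j: True, n: False}
  {o: True, g: True, j: False, n: False}
  {o: True, j: True, g: False, n: False}
  {o: True, j: False, g: False, n: False}
  {g: True, j: True, o: False, n: False}
  {g: True, j: False, o: False, n: False}
  {j: True, o: False, g: False, n: False}
  {j: False, o: False, g: False, n: False}
  {n: True, o: True, g: True, j: True}
  {n: True, o: True, g: True, j: False}
  {n: True, o: True, j: True, g: False}
  {n: True, o: True, j: False, g: False}
  {n: True, g: True, j: True, o: False}
  {n: True, g: True, j: False, o: False}
  {n: True, j: True, g: False, o: False}


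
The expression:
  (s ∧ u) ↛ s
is never true.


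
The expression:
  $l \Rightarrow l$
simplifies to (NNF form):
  $\text{True}$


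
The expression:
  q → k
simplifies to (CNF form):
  k ∨ ¬q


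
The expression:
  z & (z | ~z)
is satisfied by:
  {z: True}


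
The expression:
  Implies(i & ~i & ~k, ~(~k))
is always true.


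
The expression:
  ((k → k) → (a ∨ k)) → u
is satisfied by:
  {u: True, k: False, a: False}
  {a: True, u: True, k: False}
  {u: True, k: True, a: False}
  {a: True, u: True, k: True}
  {a: False, k: False, u: False}


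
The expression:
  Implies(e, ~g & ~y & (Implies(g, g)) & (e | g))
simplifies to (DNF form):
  ~e | (~g & ~y)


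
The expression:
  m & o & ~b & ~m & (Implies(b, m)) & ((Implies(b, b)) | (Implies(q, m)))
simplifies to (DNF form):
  False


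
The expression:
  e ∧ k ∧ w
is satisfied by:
  {e: True, w: True, k: True}


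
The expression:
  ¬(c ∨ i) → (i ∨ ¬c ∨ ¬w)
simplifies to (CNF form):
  True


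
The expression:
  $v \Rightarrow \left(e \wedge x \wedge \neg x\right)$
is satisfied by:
  {v: False}


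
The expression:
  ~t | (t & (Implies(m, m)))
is always true.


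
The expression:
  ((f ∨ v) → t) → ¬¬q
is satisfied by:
  {q: True, v: True, f: True, t: False}
  {q: True, v: True, t: False, f: False}
  {q: True, f: True, t: False, v: False}
  {q: True, t: False, f: False, v: False}
  {q: True, v: True, t: True, f: True}
  {q: True, v: True, t: True, f: False}
  {q: True, t: True, f: True, v: False}
  {q: True, t: True, f: False, v: False}
  {f: True, v: True, t: False, q: False}
  {v: True, t: False, f: False, q: False}
  {f: True, v: False, t: False, q: False}


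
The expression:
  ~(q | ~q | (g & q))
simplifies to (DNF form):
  False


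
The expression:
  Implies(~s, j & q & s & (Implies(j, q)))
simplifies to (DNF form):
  s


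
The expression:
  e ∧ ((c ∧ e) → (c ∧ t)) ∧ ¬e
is never true.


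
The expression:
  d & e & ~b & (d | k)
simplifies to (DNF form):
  d & e & ~b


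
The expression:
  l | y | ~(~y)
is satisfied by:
  {y: True, l: True}
  {y: True, l: False}
  {l: True, y: False}


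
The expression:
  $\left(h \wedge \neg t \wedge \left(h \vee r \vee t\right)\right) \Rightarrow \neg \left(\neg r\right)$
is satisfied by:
  {r: True, t: True, h: False}
  {r: True, h: False, t: False}
  {t: True, h: False, r: False}
  {t: False, h: False, r: False}
  {r: True, t: True, h: True}
  {r: True, h: True, t: False}
  {t: True, h: True, r: False}


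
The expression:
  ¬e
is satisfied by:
  {e: False}


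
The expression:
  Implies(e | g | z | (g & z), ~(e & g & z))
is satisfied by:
  {g: False, e: False, z: False}
  {z: True, g: False, e: False}
  {e: True, g: False, z: False}
  {z: True, e: True, g: False}
  {g: True, z: False, e: False}
  {z: True, g: True, e: False}
  {e: True, g: True, z: False}


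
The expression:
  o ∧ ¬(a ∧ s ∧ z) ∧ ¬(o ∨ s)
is never true.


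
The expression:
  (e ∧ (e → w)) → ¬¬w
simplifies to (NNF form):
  True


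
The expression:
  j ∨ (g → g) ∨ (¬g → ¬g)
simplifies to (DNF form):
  True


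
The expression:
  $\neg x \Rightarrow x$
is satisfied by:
  {x: True}


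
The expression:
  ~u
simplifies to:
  ~u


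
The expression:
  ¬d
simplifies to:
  ¬d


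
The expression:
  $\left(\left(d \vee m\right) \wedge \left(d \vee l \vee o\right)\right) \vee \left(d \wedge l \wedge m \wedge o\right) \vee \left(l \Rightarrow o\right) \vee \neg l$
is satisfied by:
  {d: True, o: True, m: True, l: False}
  {d: True, o: True, l: False, m: False}
  {d: True, m: True, l: False, o: False}
  {d: True, l: False, m: False, o: False}
  {o: True, m: True, l: False, d: False}
  {o: True, l: False, m: False, d: False}
  {m: True, o: False, l: False, d: False}
  {o: False, l: False, m: False, d: False}
  {o: True, d: True, l: True, m: True}
  {o: True, d: True, l: True, m: False}
  {d: True, l: True, m: True, o: False}
  {d: True, l: True, o: False, m: False}
  {m: True, l: True, o: True, d: False}
  {l: True, o: True, d: False, m: False}
  {l: True, m: True, d: False, o: False}


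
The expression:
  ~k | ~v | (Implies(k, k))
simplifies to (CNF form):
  True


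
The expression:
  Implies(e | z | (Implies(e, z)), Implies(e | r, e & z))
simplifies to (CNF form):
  (e | ~e) & (e | ~r) & (z | ~e) & (z | ~r)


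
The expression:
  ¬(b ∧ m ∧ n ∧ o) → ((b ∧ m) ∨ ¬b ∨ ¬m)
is always true.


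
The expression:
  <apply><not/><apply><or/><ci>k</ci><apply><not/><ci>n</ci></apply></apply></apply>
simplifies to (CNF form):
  <apply><and/><ci>n</ci><apply><not/><ci>k</ci></apply></apply>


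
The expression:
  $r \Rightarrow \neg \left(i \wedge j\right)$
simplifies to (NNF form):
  $\neg i \vee \neg j \vee \neg r$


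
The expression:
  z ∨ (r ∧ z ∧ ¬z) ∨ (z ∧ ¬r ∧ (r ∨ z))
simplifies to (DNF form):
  z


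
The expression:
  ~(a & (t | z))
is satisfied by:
  {z: False, a: False, t: False}
  {t: True, z: False, a: False}
  {z: True, t: False, a: False}
  {t: True, z: True, a: False}
  {a: True, t: False, z: False}


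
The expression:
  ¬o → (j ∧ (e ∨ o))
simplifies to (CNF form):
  (e ∨ o) ∧ (j ∨ o)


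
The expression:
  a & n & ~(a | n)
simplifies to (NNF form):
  False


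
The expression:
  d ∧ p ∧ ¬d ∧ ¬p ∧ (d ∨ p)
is never true.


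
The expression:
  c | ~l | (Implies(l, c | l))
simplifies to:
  True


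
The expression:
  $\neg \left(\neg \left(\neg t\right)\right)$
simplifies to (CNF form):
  $\neg t$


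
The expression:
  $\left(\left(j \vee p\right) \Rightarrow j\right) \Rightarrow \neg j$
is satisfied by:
  {j: False}


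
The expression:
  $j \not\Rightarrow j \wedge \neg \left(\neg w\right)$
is never true.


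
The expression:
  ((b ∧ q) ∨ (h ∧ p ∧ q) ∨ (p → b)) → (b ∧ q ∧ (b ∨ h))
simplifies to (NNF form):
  (b ∨ p) ∧ (q ∨ ¬b) ∧ (b ∨ ¬h ∨ ¬q)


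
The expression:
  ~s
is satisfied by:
  {s: False}


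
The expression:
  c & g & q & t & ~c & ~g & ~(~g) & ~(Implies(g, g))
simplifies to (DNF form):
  False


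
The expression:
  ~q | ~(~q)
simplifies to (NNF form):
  True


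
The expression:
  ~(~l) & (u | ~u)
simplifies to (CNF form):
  l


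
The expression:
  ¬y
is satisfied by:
  {y: False}


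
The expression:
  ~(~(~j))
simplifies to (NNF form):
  ~j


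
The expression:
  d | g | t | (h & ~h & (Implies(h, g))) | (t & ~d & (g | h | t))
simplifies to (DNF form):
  d | g | t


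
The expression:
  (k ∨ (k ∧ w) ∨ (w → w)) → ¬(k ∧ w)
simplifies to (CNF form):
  ¬k ∨ ¬w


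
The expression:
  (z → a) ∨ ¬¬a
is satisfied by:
  {a: True, z: False}
  {z: False, a: False}
  {z: True, a: True}


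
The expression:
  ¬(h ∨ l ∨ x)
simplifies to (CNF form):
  ¬h ∧ ¬l ∧ ¬x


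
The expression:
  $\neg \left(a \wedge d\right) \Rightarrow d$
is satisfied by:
  {d: True}


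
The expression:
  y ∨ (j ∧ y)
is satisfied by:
  {y: True}


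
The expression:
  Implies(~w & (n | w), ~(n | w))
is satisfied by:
  {w: True, n: False}
  {n: False, w: False}
  {n: True, w: True}


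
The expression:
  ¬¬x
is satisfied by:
  {x: True}


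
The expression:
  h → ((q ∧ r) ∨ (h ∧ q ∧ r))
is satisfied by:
  {r: True, q: True, h: False}
  {r: True, q: False, h: False}
  {q: True, r: False, h: False}
  {r: False, q: False, h: False}
  {r: True, h: True, q: True}


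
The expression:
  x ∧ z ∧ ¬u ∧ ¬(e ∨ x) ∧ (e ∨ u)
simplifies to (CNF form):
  False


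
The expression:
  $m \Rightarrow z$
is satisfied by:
  {z: True, m: False}
  {m: False, z: False}
  {m: True, z: True}


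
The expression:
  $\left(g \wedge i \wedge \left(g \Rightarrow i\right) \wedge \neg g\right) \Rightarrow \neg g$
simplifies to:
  $\text{True}$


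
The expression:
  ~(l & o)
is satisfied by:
  {l: False, o: False}
  {o: True, l: False}
  {l: True, o: False}


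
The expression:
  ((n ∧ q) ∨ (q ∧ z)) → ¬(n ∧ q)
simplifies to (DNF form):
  ¬n ∨ ¬q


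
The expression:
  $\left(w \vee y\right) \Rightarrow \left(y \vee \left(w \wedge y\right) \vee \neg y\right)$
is always true.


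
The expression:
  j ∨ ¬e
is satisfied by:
  {j: True, e: False}
  {e: False, j: False}
  {e: True, j: True}


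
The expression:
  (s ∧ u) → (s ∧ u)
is always true.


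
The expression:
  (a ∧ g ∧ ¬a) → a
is always true.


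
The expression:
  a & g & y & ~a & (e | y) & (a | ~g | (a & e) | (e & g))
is never true.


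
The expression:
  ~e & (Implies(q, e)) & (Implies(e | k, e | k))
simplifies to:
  ~e & ~q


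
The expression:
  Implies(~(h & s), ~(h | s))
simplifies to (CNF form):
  (h | ~h) & (h | ~s) & (s | ~h) & (s | ~s)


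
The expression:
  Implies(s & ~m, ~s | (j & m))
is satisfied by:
  {m: True, s: False}
  {s: False, m: False}
  {s: True, m: True}


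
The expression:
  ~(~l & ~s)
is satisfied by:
  {l: True, s: True}
  {l: True, s: False}
  {s: True, l: False}


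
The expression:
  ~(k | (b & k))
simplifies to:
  ~k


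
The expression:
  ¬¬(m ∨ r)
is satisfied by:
  {r: True, m: True}
  {r: True, m: False}
  {m: True, r: False}


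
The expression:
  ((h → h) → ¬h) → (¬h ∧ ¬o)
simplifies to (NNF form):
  h ∨ ¬o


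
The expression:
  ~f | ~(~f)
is always true.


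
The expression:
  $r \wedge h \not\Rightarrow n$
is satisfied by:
  {r: True, h: True, n: False}


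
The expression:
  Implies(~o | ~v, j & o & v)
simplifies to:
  o & v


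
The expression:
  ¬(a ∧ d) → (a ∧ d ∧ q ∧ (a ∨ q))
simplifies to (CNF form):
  a ∧ d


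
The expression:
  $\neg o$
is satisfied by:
  {o: False}


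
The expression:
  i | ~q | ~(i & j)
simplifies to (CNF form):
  True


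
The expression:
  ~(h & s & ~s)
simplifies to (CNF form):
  True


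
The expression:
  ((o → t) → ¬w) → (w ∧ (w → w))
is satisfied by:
  {w: True}


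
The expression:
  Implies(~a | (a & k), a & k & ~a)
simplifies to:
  a & ~k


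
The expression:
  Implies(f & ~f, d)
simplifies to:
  True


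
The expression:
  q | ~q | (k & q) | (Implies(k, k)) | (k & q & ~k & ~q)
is always true.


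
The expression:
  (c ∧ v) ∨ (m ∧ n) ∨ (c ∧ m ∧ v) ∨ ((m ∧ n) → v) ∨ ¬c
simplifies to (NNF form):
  True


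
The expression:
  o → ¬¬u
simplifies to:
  u ∨ ¬o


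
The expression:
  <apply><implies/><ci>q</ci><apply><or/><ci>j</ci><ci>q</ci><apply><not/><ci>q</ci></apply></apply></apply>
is always true.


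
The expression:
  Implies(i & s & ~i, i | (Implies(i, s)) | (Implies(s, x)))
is always true.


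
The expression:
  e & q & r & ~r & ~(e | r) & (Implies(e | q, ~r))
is never true.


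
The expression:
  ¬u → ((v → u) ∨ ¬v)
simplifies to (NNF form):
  u ∨ ¬v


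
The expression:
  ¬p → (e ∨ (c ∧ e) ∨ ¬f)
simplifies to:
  e ∨ p ∨ ¬f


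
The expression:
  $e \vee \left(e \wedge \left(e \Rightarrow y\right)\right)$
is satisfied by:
  {e: True}


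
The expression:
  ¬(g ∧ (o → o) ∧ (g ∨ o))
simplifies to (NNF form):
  ¬g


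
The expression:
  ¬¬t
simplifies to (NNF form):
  t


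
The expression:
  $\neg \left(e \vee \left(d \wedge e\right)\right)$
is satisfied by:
  {e: False}


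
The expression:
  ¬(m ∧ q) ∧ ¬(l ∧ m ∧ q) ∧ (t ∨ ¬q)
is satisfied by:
  {t: True, m: False, q: False}
  {m: False, q: False, t: False}
  {t: True, m: True, q: False}
  {m: True, t: False, q: False}
  {q: True, t: True, m: False}


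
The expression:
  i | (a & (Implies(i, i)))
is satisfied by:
  {i: True, a: True}
  {i: True, a: False}
  {a: True, i: False}


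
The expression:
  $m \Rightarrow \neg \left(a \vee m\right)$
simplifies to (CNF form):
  $\neg m$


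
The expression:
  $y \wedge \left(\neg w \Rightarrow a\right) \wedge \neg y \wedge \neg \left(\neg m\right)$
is never true.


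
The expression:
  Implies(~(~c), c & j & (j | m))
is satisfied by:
  {j: True, c: False}
  {c: False, j: False}
  {c: True, j: True}


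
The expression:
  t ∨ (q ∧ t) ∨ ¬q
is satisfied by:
  {t: True, q: False}
  {q: False, t: False}
  {q: True, t: True}


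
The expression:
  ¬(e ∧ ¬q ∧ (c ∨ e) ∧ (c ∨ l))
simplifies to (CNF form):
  (q ∨ ¬c ∨ ¬e) ∧ (q ∨ ¬e ∨ ¬l)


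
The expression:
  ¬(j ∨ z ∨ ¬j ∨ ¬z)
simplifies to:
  False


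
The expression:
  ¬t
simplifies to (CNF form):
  ¬t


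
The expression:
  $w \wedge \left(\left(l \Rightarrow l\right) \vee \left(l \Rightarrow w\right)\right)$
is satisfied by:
  {w: True}


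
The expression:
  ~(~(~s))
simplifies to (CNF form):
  ~s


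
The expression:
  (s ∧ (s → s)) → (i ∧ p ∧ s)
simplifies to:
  (i ∧ p) ∨ ¬s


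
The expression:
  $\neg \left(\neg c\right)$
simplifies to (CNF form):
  $c$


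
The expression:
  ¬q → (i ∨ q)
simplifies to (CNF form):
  i ∨ q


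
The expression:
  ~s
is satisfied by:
  {s: False}


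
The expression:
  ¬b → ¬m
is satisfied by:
  {b: True, m: False}
  {m: False, b: False}
  {m: True, b: True}


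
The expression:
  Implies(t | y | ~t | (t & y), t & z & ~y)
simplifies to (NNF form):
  t & z & ~y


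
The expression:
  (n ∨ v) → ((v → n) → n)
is always true.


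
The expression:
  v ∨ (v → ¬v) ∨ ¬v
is always true.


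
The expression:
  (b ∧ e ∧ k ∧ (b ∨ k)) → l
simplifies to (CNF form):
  l ∨ ¬b ∨ ¬e ∨ ¬k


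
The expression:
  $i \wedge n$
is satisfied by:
  {i: True, n: True}


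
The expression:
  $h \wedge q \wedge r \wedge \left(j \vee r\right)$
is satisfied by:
  {r: True, h: True, q: True}


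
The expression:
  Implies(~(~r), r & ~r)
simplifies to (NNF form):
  ~r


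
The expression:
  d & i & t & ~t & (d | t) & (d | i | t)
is never true.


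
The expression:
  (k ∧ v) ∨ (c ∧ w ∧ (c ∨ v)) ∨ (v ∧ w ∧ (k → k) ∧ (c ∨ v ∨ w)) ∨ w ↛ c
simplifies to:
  w ∨ (k ∧ v)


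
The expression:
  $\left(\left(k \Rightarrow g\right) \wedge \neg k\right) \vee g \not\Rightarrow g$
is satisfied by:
  {k: False}


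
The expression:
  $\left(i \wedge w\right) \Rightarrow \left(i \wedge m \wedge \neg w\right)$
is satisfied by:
  {w: False, i: False}
  {i: True, w: False}
  {w: True, i: False}


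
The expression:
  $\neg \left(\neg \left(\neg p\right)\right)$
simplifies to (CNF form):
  $\neg p$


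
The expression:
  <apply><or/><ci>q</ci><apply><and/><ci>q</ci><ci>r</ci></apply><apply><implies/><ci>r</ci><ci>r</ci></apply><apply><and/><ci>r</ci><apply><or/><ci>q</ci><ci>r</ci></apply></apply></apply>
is always true.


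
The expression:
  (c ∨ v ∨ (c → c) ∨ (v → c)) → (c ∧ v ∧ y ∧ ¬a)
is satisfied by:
  {c: True, y: True, v: True, a: False}


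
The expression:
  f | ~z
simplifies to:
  f | ~z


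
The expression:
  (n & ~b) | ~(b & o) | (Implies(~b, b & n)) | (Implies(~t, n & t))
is always true.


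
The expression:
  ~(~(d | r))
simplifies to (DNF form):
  d | r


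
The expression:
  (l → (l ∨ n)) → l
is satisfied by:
  {l: True}


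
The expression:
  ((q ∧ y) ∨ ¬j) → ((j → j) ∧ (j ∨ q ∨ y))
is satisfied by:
  {y: True, q: True, j: True}
  {y: True, q: True, j: False}
  {y: True, j: True, q: False}
  {y: True, j: False, q: False}
  {q: True, j: True, y: False}
  {q: True, j: False, y: False}
  {j: True, q: False, y: False}


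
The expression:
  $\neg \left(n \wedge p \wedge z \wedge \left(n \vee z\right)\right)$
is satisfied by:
  {p: False, z: False, n: False}
  {n: True, p: False, z: False}
  {z: True, p: False, n: False}
  {n: True, z: True, p: False}
  {p: True, n: False, z: False}
  {n: True, p: True, z: False}
  {z: True, p: True, n: False}


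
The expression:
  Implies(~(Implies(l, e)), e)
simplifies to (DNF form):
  e | ~l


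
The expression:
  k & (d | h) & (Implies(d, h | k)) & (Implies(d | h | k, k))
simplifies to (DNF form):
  (d & k) | (h & k)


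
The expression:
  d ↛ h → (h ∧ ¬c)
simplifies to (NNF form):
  h ∨ ¬d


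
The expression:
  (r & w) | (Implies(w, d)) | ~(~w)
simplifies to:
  True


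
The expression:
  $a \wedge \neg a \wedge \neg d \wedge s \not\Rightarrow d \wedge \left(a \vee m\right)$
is never true.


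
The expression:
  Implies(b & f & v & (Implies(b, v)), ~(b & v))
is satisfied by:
  {v: False, b: False, f: False}
  {f: True, v: False, b: False}
  {b: True, v: False, f: False}
  {f: True, b: True, v: False}
  {v: True, f: False, b: False}
  {f: True, v: True, b: False}
  {b: True, v: True, f: False}


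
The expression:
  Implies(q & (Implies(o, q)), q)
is always true.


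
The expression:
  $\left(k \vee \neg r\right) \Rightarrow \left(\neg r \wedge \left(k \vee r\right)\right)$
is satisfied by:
  {r: True, k: False}
  {k: True, r: False}


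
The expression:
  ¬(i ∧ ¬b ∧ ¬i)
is always true.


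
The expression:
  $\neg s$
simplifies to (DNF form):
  $\neg s$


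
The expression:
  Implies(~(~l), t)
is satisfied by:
  {t: True, l: False}
  {l: False, t: False}
  {l: True, t: True}


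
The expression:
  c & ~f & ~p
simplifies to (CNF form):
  c & ~f & ~p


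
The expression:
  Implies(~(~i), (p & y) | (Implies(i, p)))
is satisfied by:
  {p: True, i: False}
  {i: False, p: False}
  {i: True, p: True}


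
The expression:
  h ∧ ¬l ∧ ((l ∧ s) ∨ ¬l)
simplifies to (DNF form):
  h ∧ ¬l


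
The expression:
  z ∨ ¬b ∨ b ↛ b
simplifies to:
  z ∨ ¬b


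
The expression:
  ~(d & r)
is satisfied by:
  {d: False, r: False}
  {r: True, d: False}
  {d: True, r: False}


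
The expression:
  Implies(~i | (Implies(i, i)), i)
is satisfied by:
  {i: True}


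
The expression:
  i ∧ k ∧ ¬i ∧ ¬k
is never true.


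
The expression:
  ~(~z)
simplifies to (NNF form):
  z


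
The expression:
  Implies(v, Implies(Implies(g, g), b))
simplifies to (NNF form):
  b | ~v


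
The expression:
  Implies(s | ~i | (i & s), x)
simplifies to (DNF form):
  x | (i & ~s)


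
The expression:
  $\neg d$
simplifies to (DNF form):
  $\neg d$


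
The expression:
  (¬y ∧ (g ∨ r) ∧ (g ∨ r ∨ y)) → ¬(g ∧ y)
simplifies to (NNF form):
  True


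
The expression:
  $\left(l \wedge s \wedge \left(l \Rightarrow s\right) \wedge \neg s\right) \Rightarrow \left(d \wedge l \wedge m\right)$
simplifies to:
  $\text{True}$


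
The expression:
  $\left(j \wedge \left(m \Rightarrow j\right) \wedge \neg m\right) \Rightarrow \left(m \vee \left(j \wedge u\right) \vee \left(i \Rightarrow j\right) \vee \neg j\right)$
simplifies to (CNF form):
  $\text{True}$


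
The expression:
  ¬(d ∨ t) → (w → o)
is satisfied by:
  {d: True, t: True, o: True, w: False}
  {d: True, t: True, o: False, w: False}
  {d: True, o: True, t: False, w: False}
  {d: True, o: False, t: False, w: False}
  {t: True, o: True, d: False, w: False}
  {t: True, o: False, d: False, w: False}
  {o: True, d: False, t: False, w: False}
  {o: False, d: False, t: False, w: False}
  {w: True, d: True, t: True, o: True}
  {w: True, d: True, t: True, o: False}
  {w: True, d: True, o: True, t: False}
  {w: True, d: True, o: False, t: False}
  {w: True, t: True, o: True, d: False}
  {w: True, t: True, o: False, d: False}
  {w: True, o: True, t: False, d: False}


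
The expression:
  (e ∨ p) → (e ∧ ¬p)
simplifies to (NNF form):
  ¬p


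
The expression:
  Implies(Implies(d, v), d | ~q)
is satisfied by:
  {d: True, q: False}
  {q: False, d: False}
  {q: True, d: True}


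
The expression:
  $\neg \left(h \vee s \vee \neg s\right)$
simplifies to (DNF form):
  $\text{False}$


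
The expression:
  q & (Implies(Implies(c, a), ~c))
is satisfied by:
  {q: True, c: False, a: False}
  {a: True, q: True, c: False}
  {c: True, q: True, a: False}


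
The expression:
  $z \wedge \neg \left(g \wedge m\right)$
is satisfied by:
  {z: True, g: False, m: False}
  {z: True, m: True, g: False}
  {z: True, g: True, m: False}


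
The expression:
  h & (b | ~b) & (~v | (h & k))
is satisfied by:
  {h: True, k: True, v: False}
  {h: True, v: False, k: False}
  {h: True, k: True, v: True}


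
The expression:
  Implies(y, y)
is always true.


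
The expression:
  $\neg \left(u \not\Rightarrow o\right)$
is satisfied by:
  {o: True, u: False}
  {u: False, o: False}
  {u: True, o: True}


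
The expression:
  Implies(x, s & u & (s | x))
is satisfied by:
  {u: True, s: True, x: False}
  {u: True, s: False, x: False}
  {s: True, u: False, x: False}
  {u: False, s: False, x: False}
  {x: True, u: True, s: True}


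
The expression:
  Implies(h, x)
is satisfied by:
  {x: True, h: False}
  {h: False, x: False}
  {h: True, x: True}


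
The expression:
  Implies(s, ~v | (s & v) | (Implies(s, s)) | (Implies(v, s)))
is always true.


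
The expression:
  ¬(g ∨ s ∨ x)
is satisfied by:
  {x: False, g: False, s: False}


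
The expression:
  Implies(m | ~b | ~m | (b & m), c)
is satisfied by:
  {c: True}


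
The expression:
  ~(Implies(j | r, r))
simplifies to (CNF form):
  j & ~r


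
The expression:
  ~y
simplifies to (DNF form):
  ~y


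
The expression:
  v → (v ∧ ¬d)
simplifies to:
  ¬d ∨ ¬v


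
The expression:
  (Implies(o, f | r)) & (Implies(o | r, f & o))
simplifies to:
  (f & o) | (~o & ~r)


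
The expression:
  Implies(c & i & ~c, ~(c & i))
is always true.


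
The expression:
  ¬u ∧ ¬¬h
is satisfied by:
  {h: True, u: False}


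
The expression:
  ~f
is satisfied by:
  {f: False}


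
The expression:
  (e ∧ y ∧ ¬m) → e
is always true.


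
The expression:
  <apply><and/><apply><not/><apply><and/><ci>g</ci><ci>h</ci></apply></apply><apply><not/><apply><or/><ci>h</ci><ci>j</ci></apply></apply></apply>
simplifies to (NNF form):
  <apply><and/><apply><not/><ci>h</ci></apply><apply><not/><ci>j</ci></apply></apply>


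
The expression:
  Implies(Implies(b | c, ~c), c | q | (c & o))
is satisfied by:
  {q: True, c: True}
  {q: True, c: False}
  {c: True, q: False}


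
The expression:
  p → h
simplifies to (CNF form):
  h ∨ ¬p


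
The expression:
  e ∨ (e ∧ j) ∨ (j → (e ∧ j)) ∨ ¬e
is always true.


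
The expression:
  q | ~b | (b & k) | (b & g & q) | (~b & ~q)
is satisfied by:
  {k: True, q: True, b: False}
  {k: True, q: False, b: False}
  {q: True, k: False, b: False}
  {k: False, q: False, b: False}
  {k: True, b: True, q: True}
  {k: True, b: True, q: False}
  {b: True, q: True, k: False}


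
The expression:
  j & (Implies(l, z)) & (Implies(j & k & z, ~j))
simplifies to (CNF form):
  j & (z | ~l) & (~k | ~z)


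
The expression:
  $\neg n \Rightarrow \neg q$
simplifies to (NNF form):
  $n \vee \neg q$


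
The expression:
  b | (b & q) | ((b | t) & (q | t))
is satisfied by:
  {b: True, t: True}
  {b: True, t: False}
  {t: True, b: False}


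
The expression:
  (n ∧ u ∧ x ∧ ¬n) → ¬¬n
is always true.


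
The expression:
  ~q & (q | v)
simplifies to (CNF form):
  v & ~q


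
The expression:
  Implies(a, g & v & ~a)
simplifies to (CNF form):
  ~a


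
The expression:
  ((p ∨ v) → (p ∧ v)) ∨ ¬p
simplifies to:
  v ∨ ¬p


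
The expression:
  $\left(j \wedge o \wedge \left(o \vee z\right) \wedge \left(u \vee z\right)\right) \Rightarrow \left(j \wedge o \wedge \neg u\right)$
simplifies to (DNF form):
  $\neg j \vee \neg o \vee \neg u$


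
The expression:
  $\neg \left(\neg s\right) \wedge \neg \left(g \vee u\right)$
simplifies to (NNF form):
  $s \wedge \neg g \wedge \neg u$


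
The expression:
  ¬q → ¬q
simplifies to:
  True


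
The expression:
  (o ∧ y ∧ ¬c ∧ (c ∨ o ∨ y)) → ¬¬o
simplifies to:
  True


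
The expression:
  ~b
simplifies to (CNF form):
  ~b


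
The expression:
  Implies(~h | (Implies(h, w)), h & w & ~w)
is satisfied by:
  {h: True, w: False}


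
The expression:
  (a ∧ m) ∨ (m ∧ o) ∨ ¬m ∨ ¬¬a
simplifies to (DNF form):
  a ∨ o ∨ ¬m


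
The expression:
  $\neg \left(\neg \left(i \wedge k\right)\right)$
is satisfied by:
  {i: True, k: True}


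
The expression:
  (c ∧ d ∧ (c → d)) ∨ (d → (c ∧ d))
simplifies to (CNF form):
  c ∨ ¬d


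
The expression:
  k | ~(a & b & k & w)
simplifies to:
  True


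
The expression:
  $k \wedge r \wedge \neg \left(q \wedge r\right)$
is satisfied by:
  {r: True, k: True, q: False}


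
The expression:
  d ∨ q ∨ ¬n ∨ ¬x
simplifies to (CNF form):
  d ∨ q ∨ ¬n ∨ ¬x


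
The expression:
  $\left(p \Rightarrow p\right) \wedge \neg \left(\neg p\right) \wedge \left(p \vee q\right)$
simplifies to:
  $p$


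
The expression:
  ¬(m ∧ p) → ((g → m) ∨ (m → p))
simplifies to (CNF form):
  True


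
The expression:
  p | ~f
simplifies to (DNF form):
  p | ~f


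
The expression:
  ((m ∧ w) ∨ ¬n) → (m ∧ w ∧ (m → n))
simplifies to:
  n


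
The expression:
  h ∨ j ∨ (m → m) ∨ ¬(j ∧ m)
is always true.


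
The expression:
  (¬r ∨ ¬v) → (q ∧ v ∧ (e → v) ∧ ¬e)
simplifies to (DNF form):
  (r ∧ v) ∨ (q ∧ r ∧ v) ∨ (q ∧ v ∧ ¬e) ∨ (r ∧ v ∧ ¬e)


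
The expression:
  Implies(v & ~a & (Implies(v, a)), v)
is always true.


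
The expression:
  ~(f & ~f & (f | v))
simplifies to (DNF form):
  True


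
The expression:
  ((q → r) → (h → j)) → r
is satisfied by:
  {r: True, h: True, q: False, j: False}
  {r: True, q: False, h: False, j: False}
  {r: True, j: True, h: True, q: False}
  {r: True, j: True, q: False, h: False}
  {r: True, h: True, q: True, j: False}
  {r: True, q: True, h: False, j: False}
  {r: True, j: True, q: True, h: True}
  {r: True, j: True, q: True, h: False}
  {h: True, j: False, q: False, r: False}


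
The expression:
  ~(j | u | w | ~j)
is never true.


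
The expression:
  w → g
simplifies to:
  g ∨ ¬w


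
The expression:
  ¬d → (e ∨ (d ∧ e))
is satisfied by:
  {d: True, e: True}
  {d: True, e: False}
  {e: True, d: False}


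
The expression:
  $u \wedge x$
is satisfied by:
  {u: True, x: True}


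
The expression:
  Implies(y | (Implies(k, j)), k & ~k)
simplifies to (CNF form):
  k & ~j & ~y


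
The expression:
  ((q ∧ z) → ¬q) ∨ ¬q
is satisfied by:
  {q: False, z: False}
  {z: True, q: False}
  {q: True, z: False}


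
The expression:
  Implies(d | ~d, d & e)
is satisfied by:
  {e: True, d: True}


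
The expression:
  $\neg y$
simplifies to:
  $\neg y$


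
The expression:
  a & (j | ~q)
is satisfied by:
  {a: True, j: True, q: False}
  {a: True, j: False, q: False}
  {a: True, q: True, j: True}


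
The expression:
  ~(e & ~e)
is always true.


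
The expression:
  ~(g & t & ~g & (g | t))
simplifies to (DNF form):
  True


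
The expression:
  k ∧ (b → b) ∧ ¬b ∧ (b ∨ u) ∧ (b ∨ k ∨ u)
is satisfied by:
  {u: True, k: True, b: False}


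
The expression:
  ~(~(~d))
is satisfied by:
  {d: False}


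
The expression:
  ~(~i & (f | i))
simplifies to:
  i | ~f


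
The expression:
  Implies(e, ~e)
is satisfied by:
  {e: False}


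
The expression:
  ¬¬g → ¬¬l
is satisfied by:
  {l: True, g: False}
  {g: False, l: False}
  {g: True, l: True}


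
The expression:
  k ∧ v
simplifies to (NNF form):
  k ∧ v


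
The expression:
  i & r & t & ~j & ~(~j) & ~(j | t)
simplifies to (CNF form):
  False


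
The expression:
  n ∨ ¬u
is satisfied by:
  {n: True, u: False}
  {u: False, n: False}
  {u: True, n: True}


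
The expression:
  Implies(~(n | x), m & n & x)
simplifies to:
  n | x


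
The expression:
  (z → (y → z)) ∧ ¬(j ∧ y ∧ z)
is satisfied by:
  {z: False, y: False, j: False}
  {j: True, z: False, y: False}
  {y: True, z: False, j: False}
  {j: True, y: True, z: False}
  {z: True, j: False, y: False}
  {j: True, z: True, y: False}
  {y: True, z: True, j: False}


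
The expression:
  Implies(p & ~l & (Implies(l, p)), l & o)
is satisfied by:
  {l: True, p: False}
  {p: False, l: False}
  {p: True, l: True}


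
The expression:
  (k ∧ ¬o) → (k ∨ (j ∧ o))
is always true.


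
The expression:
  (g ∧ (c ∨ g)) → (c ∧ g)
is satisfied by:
  {c: True, g: False}
  {g: False, c: False}
  {g: True, c: True}


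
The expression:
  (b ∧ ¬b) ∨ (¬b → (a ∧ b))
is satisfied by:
  {b: True}


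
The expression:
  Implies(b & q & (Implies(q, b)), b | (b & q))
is always true.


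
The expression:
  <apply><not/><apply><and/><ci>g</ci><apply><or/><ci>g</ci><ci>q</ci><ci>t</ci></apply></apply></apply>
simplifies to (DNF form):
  <apply><not/><ci>g</ci></apply>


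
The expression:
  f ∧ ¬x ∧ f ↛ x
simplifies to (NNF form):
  f ∧ ¬x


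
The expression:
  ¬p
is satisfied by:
  {p: False}


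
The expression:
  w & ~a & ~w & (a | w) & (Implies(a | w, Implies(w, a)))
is never true.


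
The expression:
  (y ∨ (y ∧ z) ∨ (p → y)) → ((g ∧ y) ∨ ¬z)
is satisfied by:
  {g: True, p: True, y: False, z: False}
  {g: True, y: False, p: False, z: False}
  {p: True, g: False, y: False, z: False}
  {g: False, y: False, p: False, z: False}
  {g: True, y: True, p: True, z: False}
  {g: True, y: True, p: False, z: False}
  {y: True, p: True, g: False, z: False}
  {y: True, g: False, p: False, z: False}
  {z: True, g: True, p: True, y: False}
  {z: True, p: True, g: False, y: False}
  {z: True, p: True, g: True, y: True}
  {z: True, g: True, y: True, p: False}


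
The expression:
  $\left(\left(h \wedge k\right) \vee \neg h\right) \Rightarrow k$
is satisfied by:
  {k: True, h: True}
  {k: True, h: False}
  {h: True, k: False}


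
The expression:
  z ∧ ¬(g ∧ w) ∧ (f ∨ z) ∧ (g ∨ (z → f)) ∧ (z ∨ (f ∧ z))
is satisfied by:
  {z: True, f: True, w: False, g: False}
  {z: True, g: True, f: True, w: False}
  {z: True, g: True, f: False, w: False}
  {z: True, w: True, f: True, g: False}


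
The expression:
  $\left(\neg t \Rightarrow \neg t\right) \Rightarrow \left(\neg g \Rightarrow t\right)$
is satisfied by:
  {t: True, g: True}
  {t: True, g: False}
  {g: True, t: False}


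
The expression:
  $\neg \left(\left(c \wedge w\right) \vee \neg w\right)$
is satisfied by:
  {w: True, c: False}


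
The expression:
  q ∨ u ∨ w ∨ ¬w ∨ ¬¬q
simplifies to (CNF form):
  True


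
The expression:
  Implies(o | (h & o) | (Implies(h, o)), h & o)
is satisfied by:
  {h: True}


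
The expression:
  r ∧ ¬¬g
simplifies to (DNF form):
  g ∧ r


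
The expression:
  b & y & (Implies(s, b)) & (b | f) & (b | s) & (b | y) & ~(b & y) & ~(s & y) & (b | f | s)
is never true.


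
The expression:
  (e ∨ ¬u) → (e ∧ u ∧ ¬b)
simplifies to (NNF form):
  u ∧ (¬b ∨ ¬e)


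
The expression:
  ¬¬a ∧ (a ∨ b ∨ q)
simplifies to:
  a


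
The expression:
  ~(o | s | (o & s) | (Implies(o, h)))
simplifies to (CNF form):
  False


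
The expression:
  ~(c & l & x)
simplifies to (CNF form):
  ~c | ~l | ~x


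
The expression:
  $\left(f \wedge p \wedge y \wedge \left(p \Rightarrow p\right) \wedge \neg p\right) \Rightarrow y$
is always true.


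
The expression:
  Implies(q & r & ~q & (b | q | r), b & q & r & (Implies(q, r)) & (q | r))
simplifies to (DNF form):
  True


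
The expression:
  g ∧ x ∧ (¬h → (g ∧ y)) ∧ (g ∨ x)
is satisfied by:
  {x: True, g: True, y: True, h: True}
  {x: True, g: True, y: True, h: False}
  {x: True, g: True, h: True, y: False}


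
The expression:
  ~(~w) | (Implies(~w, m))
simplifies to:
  m | w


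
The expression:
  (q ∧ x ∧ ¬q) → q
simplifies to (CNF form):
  True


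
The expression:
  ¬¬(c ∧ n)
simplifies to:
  c ∧ n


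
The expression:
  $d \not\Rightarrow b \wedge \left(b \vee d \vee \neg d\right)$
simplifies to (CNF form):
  $d \wedge \neg b$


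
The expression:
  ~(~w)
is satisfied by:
  {w: True}


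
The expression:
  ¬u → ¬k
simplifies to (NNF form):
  u ∨ ¬k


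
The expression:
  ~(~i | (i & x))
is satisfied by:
  {i: True, x: False}


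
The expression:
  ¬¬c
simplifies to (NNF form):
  c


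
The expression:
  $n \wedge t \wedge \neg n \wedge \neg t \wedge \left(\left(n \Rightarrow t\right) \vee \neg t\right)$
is never true.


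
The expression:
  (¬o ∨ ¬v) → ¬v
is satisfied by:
  {o: True, v: False}
  {v: False, o: False}
  {v: True, o: True}


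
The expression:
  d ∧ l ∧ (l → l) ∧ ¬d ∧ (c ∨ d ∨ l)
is never true.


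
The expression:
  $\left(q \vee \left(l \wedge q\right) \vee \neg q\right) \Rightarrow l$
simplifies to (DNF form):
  $l$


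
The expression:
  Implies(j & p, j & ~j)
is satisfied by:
  {p: False, j: False}
  {j: True, p: False}
  {p: True, j: False}


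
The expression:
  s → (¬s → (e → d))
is always true.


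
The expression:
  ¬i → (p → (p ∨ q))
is always true.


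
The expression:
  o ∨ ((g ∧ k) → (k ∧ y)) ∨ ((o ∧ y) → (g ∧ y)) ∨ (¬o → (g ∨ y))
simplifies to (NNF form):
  True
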